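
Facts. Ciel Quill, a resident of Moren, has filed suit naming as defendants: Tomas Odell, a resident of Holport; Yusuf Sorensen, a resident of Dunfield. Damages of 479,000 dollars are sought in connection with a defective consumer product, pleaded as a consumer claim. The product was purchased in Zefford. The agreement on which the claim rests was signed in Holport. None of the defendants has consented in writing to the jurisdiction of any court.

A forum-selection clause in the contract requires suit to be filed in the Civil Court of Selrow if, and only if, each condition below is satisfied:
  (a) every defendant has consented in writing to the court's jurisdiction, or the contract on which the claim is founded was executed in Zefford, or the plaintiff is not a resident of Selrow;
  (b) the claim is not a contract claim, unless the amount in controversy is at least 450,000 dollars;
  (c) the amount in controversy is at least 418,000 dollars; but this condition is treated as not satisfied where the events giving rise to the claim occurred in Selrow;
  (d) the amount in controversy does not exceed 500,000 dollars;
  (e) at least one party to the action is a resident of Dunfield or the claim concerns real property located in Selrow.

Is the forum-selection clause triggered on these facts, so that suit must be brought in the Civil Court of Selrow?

Yes

The Civil Court of Selrow:
  (a) The plaintiff resides in Moren, which is not Selrow, so one alternative holds. Condition met.
  (b) The claim is a consumer claim, not a contract claim. Met.
  (c) The amount in controversy is 479,000 dollars, which meets the $418,000 floor. The exception is not triggered, since the operative events occurred in Zefford, not Selrow. Satisfied.
  (d) The amount in controversy is $479,000, within the $500,000 ceiling. Satisfied.
  (e) Yusuf Sorensen resides in Dunfield, so this disjunct is met. Condition met.
  → Forum clause is triggered.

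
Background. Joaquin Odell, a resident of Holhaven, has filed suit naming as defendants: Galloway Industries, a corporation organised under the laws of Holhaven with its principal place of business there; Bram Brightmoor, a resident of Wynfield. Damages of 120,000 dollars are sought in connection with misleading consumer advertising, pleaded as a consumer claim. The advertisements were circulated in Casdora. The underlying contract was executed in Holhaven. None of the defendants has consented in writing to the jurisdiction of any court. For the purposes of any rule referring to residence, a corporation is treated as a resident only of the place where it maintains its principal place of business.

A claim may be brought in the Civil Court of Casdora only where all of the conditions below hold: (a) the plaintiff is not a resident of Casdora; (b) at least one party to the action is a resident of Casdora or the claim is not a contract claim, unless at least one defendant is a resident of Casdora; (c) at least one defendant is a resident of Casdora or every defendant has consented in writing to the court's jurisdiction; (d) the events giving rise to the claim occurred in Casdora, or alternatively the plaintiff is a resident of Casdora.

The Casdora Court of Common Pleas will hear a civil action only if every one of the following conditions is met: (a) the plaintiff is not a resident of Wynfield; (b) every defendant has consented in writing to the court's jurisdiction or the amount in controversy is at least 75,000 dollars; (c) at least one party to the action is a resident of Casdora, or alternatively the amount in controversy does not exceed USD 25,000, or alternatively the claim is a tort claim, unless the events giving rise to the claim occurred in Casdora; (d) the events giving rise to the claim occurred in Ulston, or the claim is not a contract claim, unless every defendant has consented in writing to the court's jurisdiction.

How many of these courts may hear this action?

1

The Civil Court of Casdora:
  (a) The plaintiff resides in Holhaven, which is not Casdora. Condition met.
  (b) The claim is a consumer claim, not a contract claim, which satisfies one of the alternatives. Satisfied.
  (c) No defendant resides in Casdora (they reside in Holhaven, Wynfield); no such written consent has been filed — none of the alternatives is met. Condition not met.
  (d) The operative events occurred in Casdora, so one alternative holds. Satisfied.
  → At least one condition fails; no jurisdiction.
The Casdora Court of Common Pleas:
  (a) The plaintiff resides in Holhaven, which is not Wynfield. Satisfied.
  (b) The amount in controversy is 120,000 dollars, which meets the USD 75,000 floor — that alternative is enough. Met.
  (c) No party resides in Casdora; the amount in controversy is USD 120,000, above the $25,000 ceiling; the claim is a consumer claim, not a tort claim — no alternative holds. But the operative events occurred in Casdora, and the 'unless' clause therefore excuses the requirement. Satisfied.
  (d) The claim is a consumer claim, not a contract claim — that alternative is enough. Condition met.
  → The court has jurisdiction.
Courts with jurisdiction: the Casdora Court of Common Pleas — 1 in total.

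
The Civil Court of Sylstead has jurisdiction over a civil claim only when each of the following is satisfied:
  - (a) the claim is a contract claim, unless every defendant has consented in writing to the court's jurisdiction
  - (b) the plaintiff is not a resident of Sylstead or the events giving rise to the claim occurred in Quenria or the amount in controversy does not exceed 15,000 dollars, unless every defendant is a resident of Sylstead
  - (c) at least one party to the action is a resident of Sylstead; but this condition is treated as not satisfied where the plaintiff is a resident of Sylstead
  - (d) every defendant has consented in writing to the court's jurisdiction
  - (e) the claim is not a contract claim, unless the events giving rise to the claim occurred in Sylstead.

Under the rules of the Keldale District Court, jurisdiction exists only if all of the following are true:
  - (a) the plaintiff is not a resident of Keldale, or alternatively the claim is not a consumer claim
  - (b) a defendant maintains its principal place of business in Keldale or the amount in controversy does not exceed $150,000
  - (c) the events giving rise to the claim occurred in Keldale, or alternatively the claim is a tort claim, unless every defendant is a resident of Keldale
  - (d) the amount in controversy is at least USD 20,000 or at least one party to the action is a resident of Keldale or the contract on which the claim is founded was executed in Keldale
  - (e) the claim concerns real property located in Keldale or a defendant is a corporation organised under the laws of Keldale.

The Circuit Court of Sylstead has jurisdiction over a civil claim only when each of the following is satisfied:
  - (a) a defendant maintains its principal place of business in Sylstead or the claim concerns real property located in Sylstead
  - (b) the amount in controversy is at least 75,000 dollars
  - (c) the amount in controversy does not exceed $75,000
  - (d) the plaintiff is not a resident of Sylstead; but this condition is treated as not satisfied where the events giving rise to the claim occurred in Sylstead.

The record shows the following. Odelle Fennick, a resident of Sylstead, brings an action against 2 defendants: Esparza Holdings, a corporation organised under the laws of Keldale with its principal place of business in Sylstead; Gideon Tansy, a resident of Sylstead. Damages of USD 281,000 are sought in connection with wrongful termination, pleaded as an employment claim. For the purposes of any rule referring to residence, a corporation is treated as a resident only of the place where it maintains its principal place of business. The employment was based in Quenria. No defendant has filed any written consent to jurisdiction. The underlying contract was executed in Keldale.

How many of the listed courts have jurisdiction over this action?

The Civil Court of Sylstead:
  (a) The claim is an employment claim, not a contract claim. And no such written consent has been filed, so the proviso does not save it. Condition not met.
  (b) The operative events occurred in Quenria, so this disjunct is met. Met.
  (c) Odelle Fennick resides in Sylstead. However, the plaintiff resides in Sylstead, which falls within the stated exception and so defeats the condition. Not met.
  (d) No such written consent has been filed. Not satisfied.
  (e) The claim is an employment claim, not a contract claim. Satisfied.
  → The court lacks jurisdiction.
The Keldale District Court:
  (a) The plaintiff resides in Sylstead, which is not Keldale, which satisfies one of the alternatives. Condition met.
  (b) The corporate defendant(s) have their principal place of business in Sylstead, not Keldale; the amount in controversy is 281,000 dollars, above the 150,000 dollars ceiling — no alternative holds. Not met.
  (c) The operative events occurred in Quenria, not Keldale; the claim is an employment claim, not a tort claim — every alternative fails. Nor does the 'unless' clause help: the defendants reside as follows — Esparza Holdings in Sylstead, Gideon Tansy in Sylstead — not all in Keldale. Not met.
  (d) The amount in controversy is $281,000, which meets the $20,000 floor, so this disjunct is met. Met.
  (e) Esparza Holdings is organised under the laws of Keldale, which satisfies one of the alternatives. Condition met.
  → Not every requirement is met — no jurisdiction.
The Circuit Court of Sylstead:
  (a) Esparza Holdings has its principal place of business in Sylstead — that alternative is enough. Satisfied.
  (b) The amount in controversy is 281,000 dollars, which meets the $75,000 floor. Satisfied.
  (c) The amount in controversy is $281,000, above the USD 75,000 ceiling. Condition not met.
  (d) The plaintiff resides in Sylstead. Not satisfied.
  → No jurisdiction.
No court satisfies all of its conditions.

0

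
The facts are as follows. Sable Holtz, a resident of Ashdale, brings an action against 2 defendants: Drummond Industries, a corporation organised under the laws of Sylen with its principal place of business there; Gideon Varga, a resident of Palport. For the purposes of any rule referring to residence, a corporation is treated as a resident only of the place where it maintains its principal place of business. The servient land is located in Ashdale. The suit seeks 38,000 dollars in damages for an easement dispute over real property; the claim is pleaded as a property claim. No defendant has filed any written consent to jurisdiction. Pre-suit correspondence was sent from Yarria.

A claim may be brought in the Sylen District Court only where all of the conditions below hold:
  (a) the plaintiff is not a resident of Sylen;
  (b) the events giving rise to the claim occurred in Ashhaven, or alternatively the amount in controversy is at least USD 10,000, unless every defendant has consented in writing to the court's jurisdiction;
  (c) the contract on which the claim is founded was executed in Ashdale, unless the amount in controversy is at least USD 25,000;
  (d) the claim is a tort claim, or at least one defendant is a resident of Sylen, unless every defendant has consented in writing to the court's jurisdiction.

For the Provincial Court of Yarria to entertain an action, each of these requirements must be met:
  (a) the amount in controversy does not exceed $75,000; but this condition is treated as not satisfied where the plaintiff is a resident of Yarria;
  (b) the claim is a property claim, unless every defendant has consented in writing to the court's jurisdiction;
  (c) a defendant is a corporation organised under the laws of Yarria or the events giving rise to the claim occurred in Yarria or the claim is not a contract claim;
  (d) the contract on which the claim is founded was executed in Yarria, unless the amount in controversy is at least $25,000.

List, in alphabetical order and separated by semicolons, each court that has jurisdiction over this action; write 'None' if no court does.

The Sylen District Court:
  (a) The plaintiff resides in Ashdale, which is not Sylen. Met.
  (b) The amount in controversy is $38,000, which meets the USD 10,000 floor, so this disjunct is met. Condition met.
  (c) No contract (and hence no place of execution) is alleged. But the amount in controversy is 38,000 dollars, which meets the $25,000 floor, and the 'unless' clause therefore excuses the requirement. Met.
  (d) Drummond Industries resides in Sylen, which satisfies one of the alternatives. Satisfied.
  → The court has jurisdiction.
The Provincial Court of Yarria:
  (a) The amount in controversy is USD 38,000, within the USD 75,000 ceiling. The carve-out does not apply: the plaintiff resides in Ashdale, not Yarria. Met.
  (b) The claim is a property claim. Satisfied.
  (c) The claim is a property claim, not a contract claim, so one alternative holds. Met.
  (d) No contract (and hence no place of execution) is alleged. The proviso rescues it, though: the amount in controversy is $38,000, which meets the USD 25,000 floor. Met.
  → All conditions met; jurisdiction exists.

the Provincial Court of Yarria; the Sylen District Court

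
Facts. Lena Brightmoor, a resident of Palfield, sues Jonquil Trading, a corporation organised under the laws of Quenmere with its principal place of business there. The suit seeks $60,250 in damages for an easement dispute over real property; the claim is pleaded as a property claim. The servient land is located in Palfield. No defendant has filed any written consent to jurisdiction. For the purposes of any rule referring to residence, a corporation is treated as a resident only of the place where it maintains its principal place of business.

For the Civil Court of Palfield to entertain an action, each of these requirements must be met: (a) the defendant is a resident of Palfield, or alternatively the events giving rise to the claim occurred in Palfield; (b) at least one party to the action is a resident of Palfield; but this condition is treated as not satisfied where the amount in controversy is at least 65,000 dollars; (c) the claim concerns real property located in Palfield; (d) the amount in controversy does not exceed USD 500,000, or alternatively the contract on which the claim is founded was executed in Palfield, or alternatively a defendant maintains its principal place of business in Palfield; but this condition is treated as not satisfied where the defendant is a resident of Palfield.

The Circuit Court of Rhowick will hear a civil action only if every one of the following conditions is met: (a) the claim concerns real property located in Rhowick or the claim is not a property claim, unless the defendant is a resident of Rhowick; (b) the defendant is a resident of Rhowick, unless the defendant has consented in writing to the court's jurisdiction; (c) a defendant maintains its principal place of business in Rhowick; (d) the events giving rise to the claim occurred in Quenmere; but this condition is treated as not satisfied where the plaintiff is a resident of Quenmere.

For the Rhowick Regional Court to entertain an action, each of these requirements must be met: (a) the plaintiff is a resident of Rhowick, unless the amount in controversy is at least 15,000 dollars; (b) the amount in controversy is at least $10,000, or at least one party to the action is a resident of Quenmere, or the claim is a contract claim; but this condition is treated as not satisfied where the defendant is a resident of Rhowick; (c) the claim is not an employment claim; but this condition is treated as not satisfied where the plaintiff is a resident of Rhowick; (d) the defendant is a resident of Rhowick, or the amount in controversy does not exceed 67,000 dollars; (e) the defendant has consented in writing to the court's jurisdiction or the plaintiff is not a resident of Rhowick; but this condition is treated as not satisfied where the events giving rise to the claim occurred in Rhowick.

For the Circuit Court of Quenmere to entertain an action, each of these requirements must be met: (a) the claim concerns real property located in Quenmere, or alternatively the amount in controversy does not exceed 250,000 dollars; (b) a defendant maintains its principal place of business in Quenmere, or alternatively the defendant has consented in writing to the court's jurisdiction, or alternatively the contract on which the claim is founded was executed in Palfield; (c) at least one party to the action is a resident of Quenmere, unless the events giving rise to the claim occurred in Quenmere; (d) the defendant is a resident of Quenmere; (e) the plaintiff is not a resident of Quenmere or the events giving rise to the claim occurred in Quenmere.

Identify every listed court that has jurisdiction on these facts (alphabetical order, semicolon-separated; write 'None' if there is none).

the Circuit Court of Quenmere; the Civil Court of Palfield; the Rhowick Regional Court

The Civil Court of Palfield:
  (a) The operative events occurred in Palfield, so this disjunct is met. Condition met.
  (b) Lena Brightmoor resides in Palfield. And the carve-out is inapplicable — the amount in controversy is $60,250, below the $65,000 floor. Met.
  (c) The property lies in Palfield. Condition met.
  (d) The amount in controversy is 60,250 dollars, within the $500,000 ceiling, so one alternative holds. And the carve-out is inapplicable — the defendant resides in Quenmere, not Palfield. Satisfied.
  → Jurisdiction lies.
The Circuit Court of Rhowick:
  (a) The property lies in Palfield, not Rhowick; the claim is a property claim — every alternative fails. And the defendant resides in Quenmere, not Rhowick, so the proviso does not save it. Not satisfied.
  (b) The defendant resides in Quenmere, not Rhowick. Nor does the 'unless' clause help: no such written consent has been filed. Not met.
  (c) The corporate defendant(s) have their principal place of business in Quenmere, not Rhowick. Not satisfied.
  (d) The operative events occurred in Palfield, not Quenmere. Not met.
  → Not every requirement is met — no jurisdiction.
The Rhowick Regional Court:
  (a) The plaintiff resides in Palfield, not Rhowick. The proviso rescues it, though: the amount in controversy is 60,250 dollars, which meets the 15,000 dollars floor. Condition met.
  (b) The amount in controversy is $60,250, which meets the USD 10,000 floor, so this disjunct is met. And the carve-out is inapplicable — the defendant resides in Quenmere, not Rhowick. Satisfied.
  (c) The claim is a property claim, not an employment claim. The exception is not triggered, since the plaintiff resides in Palfield, not Rhowick. Met.
  (d) The amount in controversy is 60,250 dollars, within the USD 67,000 ceiling, so one alternative holds. Satisfied.
  (e) The plaintiff resides in Palfield, which is not Rhowick, so one alternative holds. And the carve-out is inapplicable — the operative events occurred in Palfield, not Rhowick. Met.
  → Every requirement is satisfied — jurisdiction.
The Circuit Court of Quenmere:
  (a) The amount in controversy is $60,250, within the USD 250,000 ceiling, so this disjunct is met. Satisfied.
  (b) Jonquil Trading has its principal place of business in Quenmere, so one alternative holds. Met.
  (c) Jonquil Trading resides in Quenmere. Condition met.
  (d) The defendant resides in Quenmere. Condition met.
  (e) The plaintiff resides in Palfield, which is not Quenmere, so this disjunct is met. Met.
  → All conditions met; jurisdiction exists.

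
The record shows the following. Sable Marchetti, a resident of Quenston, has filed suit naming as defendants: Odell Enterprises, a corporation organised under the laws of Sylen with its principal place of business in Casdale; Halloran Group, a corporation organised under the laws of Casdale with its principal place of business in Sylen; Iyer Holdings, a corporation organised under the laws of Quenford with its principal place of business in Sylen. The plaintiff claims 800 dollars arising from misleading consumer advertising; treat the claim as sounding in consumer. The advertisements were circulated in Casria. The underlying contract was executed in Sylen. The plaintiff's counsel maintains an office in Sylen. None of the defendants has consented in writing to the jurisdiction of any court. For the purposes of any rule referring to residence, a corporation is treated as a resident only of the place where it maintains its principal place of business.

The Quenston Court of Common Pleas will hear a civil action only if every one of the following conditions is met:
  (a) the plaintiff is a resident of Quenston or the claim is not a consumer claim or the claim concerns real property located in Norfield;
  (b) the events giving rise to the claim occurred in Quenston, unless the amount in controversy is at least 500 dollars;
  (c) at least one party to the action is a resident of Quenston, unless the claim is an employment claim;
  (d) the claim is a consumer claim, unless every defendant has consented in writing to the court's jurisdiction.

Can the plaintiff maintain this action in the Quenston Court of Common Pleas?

Yes

The Quenston Court of Common Pleas:
  (a) The plaintiff resides in Quenston, which satisfies one of the alternatives. Satisfied.
  (b) The operative events occurred in Casria, not Quenston. But the amount in controversy is USD 800, which meets the USD 500 floor, and the 'unless' clause therefore excuses the requirement. Condition met.
  (c) Sable Marchetti resides in Quenston. Met.
  (d) The claim is a consumer claim. Satisfied.
  → The court has jurisdiction.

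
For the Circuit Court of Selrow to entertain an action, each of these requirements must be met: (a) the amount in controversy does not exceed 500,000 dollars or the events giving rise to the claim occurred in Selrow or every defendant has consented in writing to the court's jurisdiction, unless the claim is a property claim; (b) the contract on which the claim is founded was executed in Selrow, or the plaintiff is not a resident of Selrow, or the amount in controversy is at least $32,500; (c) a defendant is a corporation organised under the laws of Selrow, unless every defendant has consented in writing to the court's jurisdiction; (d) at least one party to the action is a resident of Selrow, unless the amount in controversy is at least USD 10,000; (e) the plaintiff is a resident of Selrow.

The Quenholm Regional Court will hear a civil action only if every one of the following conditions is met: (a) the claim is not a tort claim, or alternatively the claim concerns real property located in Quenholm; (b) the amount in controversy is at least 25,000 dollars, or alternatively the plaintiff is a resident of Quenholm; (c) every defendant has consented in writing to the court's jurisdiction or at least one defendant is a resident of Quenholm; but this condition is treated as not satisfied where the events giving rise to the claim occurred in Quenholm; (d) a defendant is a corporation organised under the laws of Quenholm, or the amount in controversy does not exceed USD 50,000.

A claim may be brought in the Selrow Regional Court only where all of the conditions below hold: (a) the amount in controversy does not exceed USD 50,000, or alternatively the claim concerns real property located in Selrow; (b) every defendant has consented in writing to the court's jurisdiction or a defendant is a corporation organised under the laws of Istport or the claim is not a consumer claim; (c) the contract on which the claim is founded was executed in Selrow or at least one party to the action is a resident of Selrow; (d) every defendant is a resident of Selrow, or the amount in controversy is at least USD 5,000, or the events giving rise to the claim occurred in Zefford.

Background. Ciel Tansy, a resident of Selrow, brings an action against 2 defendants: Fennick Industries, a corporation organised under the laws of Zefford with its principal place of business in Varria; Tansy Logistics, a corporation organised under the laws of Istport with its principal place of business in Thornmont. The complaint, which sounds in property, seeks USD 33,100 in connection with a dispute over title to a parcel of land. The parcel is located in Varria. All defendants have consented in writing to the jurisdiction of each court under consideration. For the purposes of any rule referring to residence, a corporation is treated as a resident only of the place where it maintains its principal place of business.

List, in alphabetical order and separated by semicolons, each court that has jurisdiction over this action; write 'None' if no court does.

The Circuit Court of Selrow:
  (a) The amount in controversy is $33,100, within the 500,000 dollars ceiling, so one alternative holds. Satisfied.
  (b) The amount in controversy is USD 33,100, which meets the USD 32,500 floor, which satisfies one of the alternatives. Satisfied.
  (c) The corporate defendant(s) are organised in Istport, Zefford, not Selrow. However, every defendant has filed written consent, so the 'unless' proviso supplies this condition. Met.
  (d) Ciel Tansy resides in Selrow. Satisfied.
  (e) The plaintiff resides in Selrow. Met.
  → Jurisdiction lies.
The Quenholm Regional Court:
  (a) The claim is a property claim, not a tort claim, so this disjunct is met. Condition met.
  (b) The amount in controversy is USD 33,100, which meets the 25,000 dollars floor — that alternative is enough. Satisfied.
  (c) Every defendant has filed written consent, so this disjunct is met. The carve-out does not apply: the operative events occurred in Varria, not Quenholm. Met.
  (d) The amount in controversy is USD 33,100, within the 50,000 dollars ceiling, which satisfies one of the alternatives. Satisfied.
  → Jurisdiction lies.
The Selrow Regional Court:
  (a) The amount in controversy is USD 33,100, within the 50,000 dollars ceiling, so one alternative holds. Satisfied.
  (b) Every defendant has filed written consent, so one alternative holds. Satisfied.
  (c) Ciel Tansy resides in Selrow, so this disjunct is met. Condition met.
  (d) The amount in controversy is USD 33,100, which meets the 5,000 dollars floor, so one alternative holds. Condition met.
  → Every requirement is satisfied — jurisdiction.

the Circuit Court of Selrow; the Quenholm Regional Court; the Selrow Regional Court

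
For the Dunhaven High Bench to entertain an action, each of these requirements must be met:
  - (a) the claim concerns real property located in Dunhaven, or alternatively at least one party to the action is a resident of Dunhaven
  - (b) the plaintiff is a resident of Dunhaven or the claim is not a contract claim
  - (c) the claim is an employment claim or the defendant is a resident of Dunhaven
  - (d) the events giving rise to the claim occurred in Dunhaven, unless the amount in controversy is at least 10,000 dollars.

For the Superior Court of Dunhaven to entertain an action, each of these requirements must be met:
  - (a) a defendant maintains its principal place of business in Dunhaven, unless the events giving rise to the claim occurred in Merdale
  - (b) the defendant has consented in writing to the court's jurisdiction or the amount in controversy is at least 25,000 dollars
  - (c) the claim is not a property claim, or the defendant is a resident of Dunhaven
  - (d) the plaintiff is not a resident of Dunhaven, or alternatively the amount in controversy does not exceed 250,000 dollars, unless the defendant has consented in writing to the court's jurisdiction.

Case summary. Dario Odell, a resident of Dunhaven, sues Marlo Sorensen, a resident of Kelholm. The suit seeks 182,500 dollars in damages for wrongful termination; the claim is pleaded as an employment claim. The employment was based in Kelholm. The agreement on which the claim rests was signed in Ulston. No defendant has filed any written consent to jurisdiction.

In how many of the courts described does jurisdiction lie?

The Dunhaven High Bench:
  (a) Dario Odell resides in Dunhaven — that alternative is enough. Condition met.
  (b) The plaintiff resides in Dunhaven — that alternative is enough. Met.
  (c) The claim is an employment claim, so one alternative holds. Condition met.
  (d) The operative events occurred in Kelholm, not Dunhaven. However, the amount in controversy is $182,500, which meets the 10,000 dollars floor, so the 'unless' proviso supplies this condition. Met.
  → Every requirement is satisfied — jurisdiction.
The Superior Court of Dunhaven:
  (a) No defendant is a corporation. And the operative events occurred in Kelholm, not Merdale, so the proviso does not save it. Fails.
  (b) The amount in controversy is 182,500 dollars, which meets the USD 25,000 floor, so one alternative holds. Satisfied.
  (c) The claim is an employment claim, not a property claim — that alternative is enough. Condition met.
  (d) The amount in controversy is USD 182,500, within the USD 250,000 ceiling, which satisfies one of the alternatives. Satisfied.
  → No jurisdiction.
Courts with jurisdiction: the Dunhaven High Bench — 1 in total.

1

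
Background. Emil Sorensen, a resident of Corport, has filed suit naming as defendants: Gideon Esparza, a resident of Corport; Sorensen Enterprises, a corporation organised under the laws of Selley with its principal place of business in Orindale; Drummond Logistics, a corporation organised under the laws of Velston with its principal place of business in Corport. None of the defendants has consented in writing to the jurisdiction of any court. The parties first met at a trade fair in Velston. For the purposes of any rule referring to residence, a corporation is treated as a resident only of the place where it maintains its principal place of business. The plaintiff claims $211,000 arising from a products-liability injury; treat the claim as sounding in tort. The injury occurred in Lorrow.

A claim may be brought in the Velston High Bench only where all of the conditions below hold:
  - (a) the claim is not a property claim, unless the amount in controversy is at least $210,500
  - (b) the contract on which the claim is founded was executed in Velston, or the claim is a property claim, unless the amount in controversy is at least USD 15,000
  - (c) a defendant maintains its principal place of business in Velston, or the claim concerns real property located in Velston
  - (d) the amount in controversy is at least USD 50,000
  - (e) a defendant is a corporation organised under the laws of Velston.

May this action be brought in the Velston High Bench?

The Velston High Bench:
  (a) The claim is a tort claim, not a property claim. Condition met.
  (b) No contract (and hence no place of execution) is alleged; the claim is a tort claim, not a property claim — every alternative fails. But the amount in controversy is 211,000 dollars, which meets the USD 15,000 floor, and the 'unless' clause therefore excuses the requirement. Condition met.
  (c) The corporate defendant(s) have their principal place of business in Corport, Orindale, not Velston; the claim does not concern real property — every alternative fails. Not satisfied.
  (d) The amount in controversy is $211,000, which meets the USD 50,000 floor. Met.
  (e) Drummond Logistics is organised under the laws of Velston. Satisfied.
  → At least one condition fails; no jurisdiction.

No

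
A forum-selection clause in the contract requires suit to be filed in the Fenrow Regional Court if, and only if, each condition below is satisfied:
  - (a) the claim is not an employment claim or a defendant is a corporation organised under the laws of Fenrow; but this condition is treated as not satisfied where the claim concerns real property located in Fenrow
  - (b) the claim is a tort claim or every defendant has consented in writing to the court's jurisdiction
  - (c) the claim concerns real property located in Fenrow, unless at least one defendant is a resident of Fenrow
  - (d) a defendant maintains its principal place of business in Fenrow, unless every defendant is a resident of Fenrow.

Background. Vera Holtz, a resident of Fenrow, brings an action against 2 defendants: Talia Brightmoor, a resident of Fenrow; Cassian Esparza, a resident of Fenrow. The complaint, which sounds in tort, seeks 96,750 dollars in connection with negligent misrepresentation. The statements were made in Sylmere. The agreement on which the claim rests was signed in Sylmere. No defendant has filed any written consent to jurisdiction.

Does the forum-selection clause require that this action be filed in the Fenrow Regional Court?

Yes

The Fenrow Regional Court:
  (a) The claim is a tort claim, not an employment claim, so one alternative holds. The carve-out does not apply: the claim does not concern real property. Satisfied.
  (b) The claim is a tort claim, so this disjunct is met. Condition met.
  (c) The claim does not concern real property. However, Talia Brightmoor resides in Fenrow, so the 'unless' proviso supplies this condition. Satisfied.
  (d) No defendant is a corporation. The proviso rescues it, though: the defendants reside as follows — Talia Brightmoor in Fenrow, Cassian Esparza in Fenrow — all in Fenrow. Condition met.
  → Forum clause is triggered.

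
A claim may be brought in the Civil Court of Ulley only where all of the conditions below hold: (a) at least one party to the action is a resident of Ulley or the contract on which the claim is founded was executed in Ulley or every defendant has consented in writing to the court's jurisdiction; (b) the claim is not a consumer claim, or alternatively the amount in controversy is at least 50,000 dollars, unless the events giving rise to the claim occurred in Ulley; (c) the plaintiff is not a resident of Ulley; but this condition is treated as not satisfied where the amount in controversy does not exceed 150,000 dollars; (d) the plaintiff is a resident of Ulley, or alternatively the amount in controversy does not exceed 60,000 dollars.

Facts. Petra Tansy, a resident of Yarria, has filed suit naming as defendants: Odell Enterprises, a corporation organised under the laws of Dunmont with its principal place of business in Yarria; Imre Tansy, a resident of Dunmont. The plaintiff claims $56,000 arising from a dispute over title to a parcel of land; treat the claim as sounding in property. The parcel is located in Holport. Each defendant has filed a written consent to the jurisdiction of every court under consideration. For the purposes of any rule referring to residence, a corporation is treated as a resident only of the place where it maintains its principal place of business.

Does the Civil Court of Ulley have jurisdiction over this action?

No

The Civil Court of Ulley:
  (a) Every defendant has filed written consent, so this disjunct is met. Met.
  (b) The claim is a property claim, not a consumer claim — that alternative is enough. Met.
  (c) The plaintiff resides in Yarria, which is not Ulley. But the carve-out bites: the amount in controversy is 56,000 dollars, within the USD 150,000 ceiling. Not satisfied.
  (d) The amount in controversy is 56,000 dollars, within the 60,000 dollars ceiling, so this disjunct is met. Met.
  → The court lacks jurisdiction.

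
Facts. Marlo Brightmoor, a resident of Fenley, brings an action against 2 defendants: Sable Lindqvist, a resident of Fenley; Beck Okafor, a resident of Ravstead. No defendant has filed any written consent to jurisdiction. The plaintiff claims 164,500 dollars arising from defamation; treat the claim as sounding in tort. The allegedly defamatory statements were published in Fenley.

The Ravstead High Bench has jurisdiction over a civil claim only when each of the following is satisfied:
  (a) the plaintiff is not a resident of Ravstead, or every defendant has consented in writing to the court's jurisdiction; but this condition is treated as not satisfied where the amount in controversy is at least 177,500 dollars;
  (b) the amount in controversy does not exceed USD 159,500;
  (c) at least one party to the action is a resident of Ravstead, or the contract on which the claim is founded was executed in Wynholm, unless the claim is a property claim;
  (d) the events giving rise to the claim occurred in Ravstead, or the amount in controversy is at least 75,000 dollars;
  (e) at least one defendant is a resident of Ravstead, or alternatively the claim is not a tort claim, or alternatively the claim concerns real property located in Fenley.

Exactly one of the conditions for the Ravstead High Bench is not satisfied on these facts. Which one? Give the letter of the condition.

The Ravstead High Bench:
  (a) The plaintiff resides in Fenley, which is not Ravstead, so this disjunct is met. And the carve-out is inapplicable — the amount in controversy is 164,500 dollars, below the USD 177,500 floor. Met.
  (b) The amount in controversy is USD 164,500, above the $159,500 ceiling. Fails.
  (c) Beck Okafor resides in Ravstead, so this disjunct is met. Condition met.
  (d) The amount in controversy is USD 164,500, which meets the 75,000 dollars floor, so one alternative holds. Condition met.
  (e) Beck Okafor resides in Ravstead, which satisfies one of the alternatives. Satisfied.
Only condition (b) fails.

(b)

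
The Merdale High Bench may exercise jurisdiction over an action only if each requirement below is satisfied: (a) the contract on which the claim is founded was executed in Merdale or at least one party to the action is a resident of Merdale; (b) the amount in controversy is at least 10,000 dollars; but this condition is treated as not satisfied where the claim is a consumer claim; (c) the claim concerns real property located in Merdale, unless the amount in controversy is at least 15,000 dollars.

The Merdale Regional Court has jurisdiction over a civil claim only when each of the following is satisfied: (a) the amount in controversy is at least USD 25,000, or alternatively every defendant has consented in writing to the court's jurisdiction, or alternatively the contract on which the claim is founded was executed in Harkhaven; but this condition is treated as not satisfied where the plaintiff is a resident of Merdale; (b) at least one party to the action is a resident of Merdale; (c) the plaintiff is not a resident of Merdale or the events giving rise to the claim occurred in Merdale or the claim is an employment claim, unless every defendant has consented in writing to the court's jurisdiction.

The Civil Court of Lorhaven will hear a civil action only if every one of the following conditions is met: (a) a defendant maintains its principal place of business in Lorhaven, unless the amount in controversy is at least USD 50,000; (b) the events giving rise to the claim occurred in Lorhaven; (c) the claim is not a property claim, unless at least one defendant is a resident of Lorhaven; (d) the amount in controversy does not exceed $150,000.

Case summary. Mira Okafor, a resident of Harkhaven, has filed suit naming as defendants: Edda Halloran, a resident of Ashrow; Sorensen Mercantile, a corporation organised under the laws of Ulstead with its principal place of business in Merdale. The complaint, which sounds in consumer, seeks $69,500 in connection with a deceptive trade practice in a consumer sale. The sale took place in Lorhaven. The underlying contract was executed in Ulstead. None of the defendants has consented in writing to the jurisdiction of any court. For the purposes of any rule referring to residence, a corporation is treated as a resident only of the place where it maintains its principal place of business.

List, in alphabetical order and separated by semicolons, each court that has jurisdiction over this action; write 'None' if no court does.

the Civil Court of Lorhaven; the Merdale Regional Court

The Merdale High Bench:
  (a) Sorensen Mercantile resides in Merdale, so this disjunct is met. Condition met.
  (b) The amount in controversy is 69,500 dollars, which meets the USD 10,000 floor. However, the claim is a consumer claim, which falls within the stated exception and so defeats the condition. Not satisfied.
  (c) The claim does not concern real property. The proviso rescues it, though: the amount in controversy is USD 69,500, which meets the $15,000 floor. Satisfied.
  → Not every requirement is met — no jurisdiction.
The Merdale Regional Court:
  (a) The amount in controversy is $69,500, which meets the 25,000 dollars floor, so this disjunct is met. The exception is not triggered, since the plaintiff resides in Harkhaven, not Merdale. Met.
  (b) Sorensen Mercantile resides in Merdale. Met.
  (c) The plaintiff resides in Harkhaven, which is not Merdale, which satisfies one of the alternatives. Satisfied.
  → The court has jurisdiction.
The Civil Court of Lorhaven:
  (a) The corporate defendant(s) have their principal place of business in Merdale, not Lorhaven. The proviso rescues it, though: the amount in controversy is 69,500 dollars, which meets the USD 50,000 floor. Condition met.
  (b) The operative events occurred in Lorhaven. Condition met.
  (c) The claim is a consumer claim, not a property claim. Satisfied.
  (d) The amount in controversy is 69,500 dollars, within the 150,000 dollars ceiling. Met.
  → The court has jurisdiction.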